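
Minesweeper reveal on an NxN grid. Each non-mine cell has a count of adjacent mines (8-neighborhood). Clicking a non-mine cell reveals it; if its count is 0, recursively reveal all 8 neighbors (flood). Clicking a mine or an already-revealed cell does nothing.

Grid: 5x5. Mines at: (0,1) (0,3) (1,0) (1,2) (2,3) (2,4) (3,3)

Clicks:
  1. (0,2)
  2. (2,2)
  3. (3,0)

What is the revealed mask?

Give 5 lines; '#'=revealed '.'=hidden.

Answer: ..#..
.....
###..
###..
###..

Derivation:
Click 1 (0,2) count=3: revealed 1 new [(0,2)] -> total=1
Click 2 (2,2) count=3: revealed 1 new [(2,2)] -> total=2
Click 3 (3,0) count=0: revealed 8 new [(2,0) (2,1) (3,0) (3,1) (3,2) (4,0) (4,1) (4,2)] -> total=10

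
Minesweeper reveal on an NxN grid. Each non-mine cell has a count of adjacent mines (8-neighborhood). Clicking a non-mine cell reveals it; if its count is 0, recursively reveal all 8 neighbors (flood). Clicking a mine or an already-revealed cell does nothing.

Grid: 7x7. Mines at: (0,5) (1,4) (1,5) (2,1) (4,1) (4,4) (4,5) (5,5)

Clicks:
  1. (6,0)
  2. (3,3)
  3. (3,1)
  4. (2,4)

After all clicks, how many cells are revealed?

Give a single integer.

Click 1 (6,0) count=0: revealed 10 new [(5,0) (5,1) (5,2) (5,3) (5,4) (6,0) (6,1) (6,2) (6,3) (6,4)] -> total=10
Click 2 (3,3) count=1: revealed 1 new [(3,3)] -> total=11
Click 3 (3,1) count=2: revealed 1 new [(3,1)] -> total=12
Click 4 (2,4) count=2: revealed 1 new [(2,4)] -> total=13

Answer: 13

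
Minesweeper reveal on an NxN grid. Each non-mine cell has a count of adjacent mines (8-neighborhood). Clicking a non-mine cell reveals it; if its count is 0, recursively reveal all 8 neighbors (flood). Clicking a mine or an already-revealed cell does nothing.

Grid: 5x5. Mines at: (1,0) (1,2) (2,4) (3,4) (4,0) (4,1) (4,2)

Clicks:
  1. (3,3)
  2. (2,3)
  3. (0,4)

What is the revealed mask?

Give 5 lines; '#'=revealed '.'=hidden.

Answer: ...##
...##
...#.
...#.
.....

Derivation:
Click 1 (3,3) count=3: revealed 1 new [(3,3)] -> total=1
Click 2 (2,3) count=3: revealed 1 new [(2,3)] -> total=2
Click 3 (0,4) count=0: revealed 4 new [(0,3) (0,4) (1,3) (1,4)] -> total=6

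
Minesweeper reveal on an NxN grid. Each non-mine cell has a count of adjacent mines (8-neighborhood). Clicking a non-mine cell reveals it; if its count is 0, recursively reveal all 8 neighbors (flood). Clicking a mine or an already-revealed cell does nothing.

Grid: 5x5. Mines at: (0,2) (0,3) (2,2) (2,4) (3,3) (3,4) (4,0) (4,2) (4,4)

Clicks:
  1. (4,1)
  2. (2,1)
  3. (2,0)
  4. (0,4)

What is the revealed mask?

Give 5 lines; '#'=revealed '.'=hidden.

Click 1 (4,1) count=2: revealed 1 new [(4,1)] -> total=1
Click 2 (2,1) count=1: revealed 1 new [(2,1)] -> total=2
Click 3 (2,0) count=0: revealed 7 new [(0,0) (0,1) (1,0) (1,1) (2,0) (3,0) (3,1)] -> total=9
Click 4 (0,4) count=1: revealed 1 new [(0,4)] -> total=10

Answer: ##..#
##...
##...
##...
.#...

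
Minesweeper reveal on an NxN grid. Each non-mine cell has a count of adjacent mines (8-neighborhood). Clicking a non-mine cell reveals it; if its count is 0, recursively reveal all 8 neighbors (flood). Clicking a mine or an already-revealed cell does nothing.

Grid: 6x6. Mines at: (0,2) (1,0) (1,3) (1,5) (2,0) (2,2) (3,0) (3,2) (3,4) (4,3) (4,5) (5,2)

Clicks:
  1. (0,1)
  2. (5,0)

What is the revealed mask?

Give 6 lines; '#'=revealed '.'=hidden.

Answer: .#....
......
......
......
##....
##....

Derivation:
Click 1 (0,1) count=2: revealed 1 new [(0,1)] -> total=1
Click 2 (5,0) count=0: revealed 4 new [(4,0) (4,1) (5,0) (5,1)] -> total=5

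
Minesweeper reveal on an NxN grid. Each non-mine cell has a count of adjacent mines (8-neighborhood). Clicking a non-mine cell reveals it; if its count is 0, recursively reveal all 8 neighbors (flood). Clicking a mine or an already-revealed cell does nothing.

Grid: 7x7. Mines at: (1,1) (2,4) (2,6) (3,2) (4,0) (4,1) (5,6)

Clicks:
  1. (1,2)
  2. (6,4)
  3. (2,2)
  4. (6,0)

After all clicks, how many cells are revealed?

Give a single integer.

Click 1 (1,2) count=1: revealed 1 new [(1,2)] -> total=1
Click 2 (6,4) count=0: revealed 19 new [(3,3) (3,4) (3,5) (4,2) (4,3) (4,4) (4,5) (5,0) (5,1) (5,2) (5,3) (5,4) (5,5) (6,0) (6,1) (6,2) (6,3) (6,4) (6,5)] -> total=20
Click 3 (2,2) count=2: revealed 1 new [(2,2)] -> total=21
Click 4 (6,0) count=0: revealed 0 new [(none)] -> total=21

Answer: 21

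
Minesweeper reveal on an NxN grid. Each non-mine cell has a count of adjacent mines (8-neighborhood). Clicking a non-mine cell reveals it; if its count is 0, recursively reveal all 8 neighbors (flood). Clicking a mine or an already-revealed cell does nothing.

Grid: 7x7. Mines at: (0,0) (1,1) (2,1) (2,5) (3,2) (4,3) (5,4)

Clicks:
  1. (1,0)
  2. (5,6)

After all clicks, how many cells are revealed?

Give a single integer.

Click 1 (1,0) count=3: revealed 1 new [(1,0)] -> total=1
Click 2 (5,6) count=0: revealed 8 new [(3,5) (3,6) (4,5) (4,6) (5,5) (5,6) (6,5) (6,6)] -> total=9

Answer: 9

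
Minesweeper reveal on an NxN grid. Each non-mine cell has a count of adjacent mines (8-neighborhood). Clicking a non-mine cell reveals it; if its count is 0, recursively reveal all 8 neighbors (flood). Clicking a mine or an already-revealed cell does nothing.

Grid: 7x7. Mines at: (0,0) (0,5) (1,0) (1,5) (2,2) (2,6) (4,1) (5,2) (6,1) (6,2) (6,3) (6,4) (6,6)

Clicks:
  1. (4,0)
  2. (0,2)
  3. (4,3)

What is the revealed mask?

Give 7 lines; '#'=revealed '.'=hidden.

Click 1 (4,0) count=1: revealed 1 new [(4,0)] -> total=1
Click 2 (0,2) count=0: revealed 8 new [(0,1) (0,2) (0,3) (0,4) (1,1) (1,2) (1,3) (1,4)] -> total=9
Click 3 (4,3) count=1: revealed 1 new [(4,3)] -> total=10

Answer: .####..
.####..
.......
.......
#..#...
.......
.......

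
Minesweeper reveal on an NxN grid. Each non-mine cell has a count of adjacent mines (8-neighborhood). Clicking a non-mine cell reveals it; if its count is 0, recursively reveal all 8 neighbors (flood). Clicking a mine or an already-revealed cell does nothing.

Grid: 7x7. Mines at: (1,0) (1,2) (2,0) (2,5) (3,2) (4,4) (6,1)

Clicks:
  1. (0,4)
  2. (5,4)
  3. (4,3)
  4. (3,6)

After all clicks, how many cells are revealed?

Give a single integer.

Click 1 (0,4) count=0: revealed 8 new [(0,3) (0,4) (0,5) (0,6) (1,3) (1,4) (1,5) (1,6)] -> total=8
Click 2 (5,4) count=1: revealed 1 new [(5,4)] -> total=9
Click 3 (4,3) count=2: revealed 1 new [(4,3)] -> total=10
Click 4 (3,6) count=1: revealed 1 new [(3,6)] -> total=11

Answer: 11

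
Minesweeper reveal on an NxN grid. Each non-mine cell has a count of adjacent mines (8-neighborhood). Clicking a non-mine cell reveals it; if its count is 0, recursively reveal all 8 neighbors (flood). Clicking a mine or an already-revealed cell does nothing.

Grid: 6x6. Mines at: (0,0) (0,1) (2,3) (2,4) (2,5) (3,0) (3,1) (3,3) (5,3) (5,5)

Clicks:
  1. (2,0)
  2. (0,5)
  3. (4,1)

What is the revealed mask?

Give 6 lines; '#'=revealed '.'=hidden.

Click 1 (2,0) count=2: revealed 1 new [(2,0)] -> total=1
Click 2 (0,5) count=0: revealed 8 new [(0,2) (0,3) (0,4) (0,5) (1,2) (1,3) (1,4) (1,5)] -> total=9
Click 3 (4,1) count=2: revealed 1 new [(4,1)] -> total=10

Answer: ..####
..####
#.....
......
.#....
......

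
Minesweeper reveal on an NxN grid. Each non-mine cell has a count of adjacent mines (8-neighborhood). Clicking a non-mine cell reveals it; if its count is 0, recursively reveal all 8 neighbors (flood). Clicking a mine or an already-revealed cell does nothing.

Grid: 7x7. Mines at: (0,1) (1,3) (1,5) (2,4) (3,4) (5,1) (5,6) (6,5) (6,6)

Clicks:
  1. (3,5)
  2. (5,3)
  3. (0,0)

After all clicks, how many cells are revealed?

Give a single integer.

Click 1 (3,5) count=2: revealed 1 new [(3,5)] -> total=1
Click 2 (5,3) count=0: revealed 9 new [(4,2) (4,3) (4,4) (5,2) (5,3) (5,4) (6,2) (6,3) (6,4)] -> total=10
Click 3 (0,0) count=1: revealed 1 new [(0,0)] -> total=11

Answer: 11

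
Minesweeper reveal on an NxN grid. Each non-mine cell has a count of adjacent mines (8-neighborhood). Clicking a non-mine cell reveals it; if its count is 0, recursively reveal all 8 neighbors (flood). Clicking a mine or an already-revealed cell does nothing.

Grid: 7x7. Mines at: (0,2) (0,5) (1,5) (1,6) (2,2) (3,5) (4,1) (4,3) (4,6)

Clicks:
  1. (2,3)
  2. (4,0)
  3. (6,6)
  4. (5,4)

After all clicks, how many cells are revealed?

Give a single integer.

Click 1 (2,3) count=1: revealed 1 new [(2,3)] -> total=1
Click 2 (4,0) count=1: revealed 1 new [(4,0)] -> total=2
Click 3 (6,6) count=0: revealed 14 new [(5,0) (5,1) (5,2) (5,3) (5,4) (5,5) (5,6) (6,0) (6,1) (6,2) (6,3) (6,4) (6,5) (6,6)] -> total=16
Click 4 (5,4) count=1: revealed 0 new [(none)] -> total=16

Answer: 16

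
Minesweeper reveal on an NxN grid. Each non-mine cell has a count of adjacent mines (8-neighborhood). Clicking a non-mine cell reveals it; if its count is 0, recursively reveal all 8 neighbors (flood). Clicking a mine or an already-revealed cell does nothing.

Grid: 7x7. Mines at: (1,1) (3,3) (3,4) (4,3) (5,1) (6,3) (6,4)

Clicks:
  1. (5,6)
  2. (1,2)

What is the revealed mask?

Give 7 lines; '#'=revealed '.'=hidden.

Answer: ..#####
..#####
..#####
.....##
.....##
.....##
.....##

Derivation:
Click 1 (5,6) count=0: revealed 23 new [(0,2) (0,3) (0,4) (0,5) (0,6) (1,2) (1,3) (1,4) (1,5) (1,6) (2,2) (2,3) (2,4) (2,5) (2,6) (3,5) (3,6) (4,5) (4,6) (5,5) (5,6) (6,5) (6,6)] -> total=23
Click 2 (1,2) count=1: revealed 0 new [(none)] -> total=23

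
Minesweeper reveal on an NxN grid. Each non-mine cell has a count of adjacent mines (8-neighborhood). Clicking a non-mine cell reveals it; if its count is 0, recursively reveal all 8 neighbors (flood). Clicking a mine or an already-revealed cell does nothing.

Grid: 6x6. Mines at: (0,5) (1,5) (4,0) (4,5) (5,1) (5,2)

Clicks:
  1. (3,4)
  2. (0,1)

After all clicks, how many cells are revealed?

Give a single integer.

Click 1 (3,4) count=1: revealed 1 new [(3,4)] -> total=1
Click 2 (0,1) count=0: revealed 23 new [(0,0) (0,1) (0,2) (0,3) (0,4) (1,0) (1,1) (1,2) (1,3) (1,4) (2,0) (2,1) (2,2) (2,3) (2,4) (3,0) (3,1) (3,2) (3,3) (4,1) (4,2) (4,3) (4,4)] -> total=24

Answer: 24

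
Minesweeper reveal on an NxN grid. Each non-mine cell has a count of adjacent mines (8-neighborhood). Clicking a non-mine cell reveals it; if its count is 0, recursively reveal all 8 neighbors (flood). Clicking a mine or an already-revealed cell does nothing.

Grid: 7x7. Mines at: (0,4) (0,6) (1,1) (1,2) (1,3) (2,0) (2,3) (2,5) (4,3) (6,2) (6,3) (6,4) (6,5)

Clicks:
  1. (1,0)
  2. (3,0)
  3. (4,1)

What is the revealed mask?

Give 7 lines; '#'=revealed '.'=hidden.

Answer: .......
#......
.......
###....
###....
###....
##.....

Derivation:
Click 1 (1,0) count=2: revealed 1 new [(1,0)] -> total=1
Click 2 (3,0) count=1: revealed 1 new [(3,0)] -> total=2
Click 3 (4,1) count=0: revealed 10 new [(3,1) (3,2) (4,0) (4,1) (4,2) (5,0) (5,1) (5,2) (6,0) (6,1)] -> total=12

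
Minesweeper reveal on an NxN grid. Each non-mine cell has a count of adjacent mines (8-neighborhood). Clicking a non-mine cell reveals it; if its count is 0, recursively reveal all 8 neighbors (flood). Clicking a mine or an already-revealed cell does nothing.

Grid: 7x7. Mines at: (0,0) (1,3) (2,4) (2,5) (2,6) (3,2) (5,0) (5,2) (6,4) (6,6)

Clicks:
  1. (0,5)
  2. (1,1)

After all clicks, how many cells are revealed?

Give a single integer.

Answer: 7

Derivation:
Click 1 (0,5) count=0: revealed 6 new [(0,4) (0,5) (0,6) (1,4) (1,5) (1,6)] -> total=6
Click 2 (1,1) count=1: revealed 1 new [(1,1)] -> total=7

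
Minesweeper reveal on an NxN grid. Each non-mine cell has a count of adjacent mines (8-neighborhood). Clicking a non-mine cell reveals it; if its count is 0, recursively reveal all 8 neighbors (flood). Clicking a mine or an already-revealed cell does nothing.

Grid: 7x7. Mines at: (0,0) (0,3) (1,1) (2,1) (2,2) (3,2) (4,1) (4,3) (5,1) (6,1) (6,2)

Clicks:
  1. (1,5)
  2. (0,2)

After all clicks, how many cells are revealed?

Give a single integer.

Answer: 27

Derivation:
Click 1 (1,5) count=0: revealed 26 new [(0,4) (0,5) (0,6) (1,3) (1,4) (1,5) (1,6) (2,3) (2,4) (2,5) (2,6) (3,3) (3,4) (3,5) (3,6) (4,4) (4,5) (4,6) (5,3) (5,4) (5,5) (5,6) (6,3) (6,4) (6,5) (6,6)] -> total=26
Click 2 (0,2) count=2: revealed 1 new [(0,2)] -> total=27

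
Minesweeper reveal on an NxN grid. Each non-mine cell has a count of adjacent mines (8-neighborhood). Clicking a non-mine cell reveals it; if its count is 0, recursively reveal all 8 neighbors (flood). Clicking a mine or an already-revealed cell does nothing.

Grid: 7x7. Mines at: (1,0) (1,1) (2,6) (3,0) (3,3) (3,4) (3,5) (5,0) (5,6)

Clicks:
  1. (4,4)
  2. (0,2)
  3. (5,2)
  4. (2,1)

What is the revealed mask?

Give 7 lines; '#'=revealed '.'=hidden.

Click 1 (4,4) count=3: revealed 1 new [(4,4)] -> total=1
Click 2 (0,2) count=1: revealed 1 new [(0,2)] -> total=2
Click 3 (5,2) count=0: revealed 14 new [(4,1) (4,2) (4,3) (4,5) (5,1) (5,2) (5,3) (5,4) (5,5) (6,1) (6,2) (6,3) (6,4) (6,5)] -> total=16
Click 4 (2,1) count=3: revealed 1 new [(2,1)] -> total=17

Answer: ..#....
.......
.#.....
.......
.#####.
.#####.
.#####.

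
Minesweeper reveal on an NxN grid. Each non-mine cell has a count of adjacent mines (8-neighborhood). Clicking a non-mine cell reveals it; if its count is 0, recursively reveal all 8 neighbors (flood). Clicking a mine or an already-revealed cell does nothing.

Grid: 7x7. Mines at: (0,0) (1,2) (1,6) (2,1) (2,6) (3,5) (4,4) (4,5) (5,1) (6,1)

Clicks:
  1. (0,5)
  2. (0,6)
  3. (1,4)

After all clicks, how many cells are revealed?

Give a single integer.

Click 1 (0,5) count=1: revealed 1 new [(0,5)] -> total=1
Click 2 (0,6) count=1: revealed 1 new [(0,6)] -> total=2
Click 3 (1,4) count=0: revealed 8 new [(0,3) (0,4) (1,3) (1,4) (1,5) (2,3) (2,4) (2,5)] -> total=10

Answer: 10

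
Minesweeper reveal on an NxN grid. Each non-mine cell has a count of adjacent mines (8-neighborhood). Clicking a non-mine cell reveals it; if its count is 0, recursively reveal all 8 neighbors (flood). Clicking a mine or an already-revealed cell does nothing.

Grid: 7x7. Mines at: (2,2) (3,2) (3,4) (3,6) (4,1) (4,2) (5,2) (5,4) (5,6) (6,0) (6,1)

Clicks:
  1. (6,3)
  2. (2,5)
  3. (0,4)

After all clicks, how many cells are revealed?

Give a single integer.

Answer: 23

Derivation:
Click 1 (6,3) count=2: revealed 1 new [(6,3)] -> total=1
Click 2 (2,5) count=2: revealed 1 new [(2,5)] -> total=2
Click 3 (0,4) count=0: revealed 21 new [(0,0) (0,1) (0,2) (0,3) (0,4) (0,5) (0,6) (1,0) (1,1) (1,2) (1,3) (1,4) (1,5) (1,6) (2,0) (2,1) (2,3) (2,4) (2,6) (3,0) (3,1)] -> total=23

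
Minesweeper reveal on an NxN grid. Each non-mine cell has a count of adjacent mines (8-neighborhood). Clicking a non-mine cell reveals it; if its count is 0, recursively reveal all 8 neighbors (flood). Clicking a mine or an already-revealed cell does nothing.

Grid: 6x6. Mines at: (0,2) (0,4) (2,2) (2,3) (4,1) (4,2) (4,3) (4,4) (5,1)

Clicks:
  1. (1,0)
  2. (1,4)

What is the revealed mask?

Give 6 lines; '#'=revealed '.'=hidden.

Click 1 (1,0) count=0: revealed 8 new [(0,0) (0,1) (1,0) (1,1) (2,0) (2,1) (3,0) (3,1)] -> total=8
Click 2 (1,4) count=2: revealed 1 new [(1,4)] -> total=9

Answer: ##....
##..#.
##....
##....
......
......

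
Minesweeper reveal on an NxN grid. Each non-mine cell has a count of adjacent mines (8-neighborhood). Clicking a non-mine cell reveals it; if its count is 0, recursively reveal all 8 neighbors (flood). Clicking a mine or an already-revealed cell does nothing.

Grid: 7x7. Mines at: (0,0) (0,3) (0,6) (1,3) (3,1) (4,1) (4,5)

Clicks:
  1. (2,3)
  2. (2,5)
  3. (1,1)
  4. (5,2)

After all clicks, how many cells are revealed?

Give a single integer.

Click 1 (2,3) count=1: revealed 1 new [(2,3)] -> total=1
Click 2 (2,5) count=0: revealed 9 new [(1,4) (1,5) (1,6) (2,4) (2,5) (2,6) (3,4) (3,5) (3,6)] -> total=10
Click 3 (1,1) count=1: revealed 1 new [(1,1)] -> total=11
Click 4 (5,2) count=1: revealed 1 new [(5,2)] -> total=12

Answer: 12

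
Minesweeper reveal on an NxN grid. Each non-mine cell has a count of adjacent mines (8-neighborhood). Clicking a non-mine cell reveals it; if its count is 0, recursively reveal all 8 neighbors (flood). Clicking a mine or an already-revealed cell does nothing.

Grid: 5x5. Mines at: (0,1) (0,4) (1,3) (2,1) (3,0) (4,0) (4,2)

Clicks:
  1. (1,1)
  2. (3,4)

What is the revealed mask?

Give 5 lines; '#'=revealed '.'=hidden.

Answer: .....
.#...
...##
...##
...##

Derivation:
Click 1 (1,1) count=2: revealed 1 new [(1,1)] -> total=1
Click 2 (3,4) count=0: revealed 6 new [(2,3) (2,4) (3,3) (3,4) (4,3) (4,4)] -> total=7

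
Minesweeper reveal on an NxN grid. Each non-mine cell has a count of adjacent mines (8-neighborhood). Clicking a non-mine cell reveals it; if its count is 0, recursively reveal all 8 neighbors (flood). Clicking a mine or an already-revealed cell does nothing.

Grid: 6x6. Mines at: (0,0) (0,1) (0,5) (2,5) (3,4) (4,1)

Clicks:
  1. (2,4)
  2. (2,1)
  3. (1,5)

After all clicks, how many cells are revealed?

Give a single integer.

Answer: 18

Derivation:
Click 1 (2,4) count=2: revealed 1 new [(2,4)] -> total=1
Click 2 (2,1) count=0: revealed 16 new [(0,2) (0,3) (0,4) (1,0) (1,1) (1,2) (1,3) (1,4) (2,0) (2,1) (2,2) (2,3) (3,0) (3,1) (3,2) (3,3)] -> total=17
Click 3 (1,5) count=2: revealed 1 new [(1,5)] -> total=18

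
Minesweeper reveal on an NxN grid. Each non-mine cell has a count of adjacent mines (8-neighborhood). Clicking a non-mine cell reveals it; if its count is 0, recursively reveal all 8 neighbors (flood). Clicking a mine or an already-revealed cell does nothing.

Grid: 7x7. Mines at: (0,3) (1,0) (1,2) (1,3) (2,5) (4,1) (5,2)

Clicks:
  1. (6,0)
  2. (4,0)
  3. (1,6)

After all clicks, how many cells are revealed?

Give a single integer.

Answer: 6

Derivation:
Click 1 (6,0) count=0: revealed 4 new [(5,0) (5,1) (6,0) (6,1)] -> total=4
Click 2 (4,0) count=1: revealed 1 new [(4,0)] -> total=5
Click 3 (1,6) count=1: revealed 1 new [(1,6)] -> total=6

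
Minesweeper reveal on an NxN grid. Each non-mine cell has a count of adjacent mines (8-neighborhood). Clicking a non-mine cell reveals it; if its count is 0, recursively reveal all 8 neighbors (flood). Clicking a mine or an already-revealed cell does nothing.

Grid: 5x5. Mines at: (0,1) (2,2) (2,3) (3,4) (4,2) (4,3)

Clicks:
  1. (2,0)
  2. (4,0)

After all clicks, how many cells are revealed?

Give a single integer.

Click 1 (2,0) count=0: revealed 8 new [(1,0) (1,1) (2,0) (2,1) (3,0) (3,1) (4,0) (4,1)] -> total=8
Click 2 (4,0) count=0: revealed 0 new [(none)] -> total=8

Answer: 8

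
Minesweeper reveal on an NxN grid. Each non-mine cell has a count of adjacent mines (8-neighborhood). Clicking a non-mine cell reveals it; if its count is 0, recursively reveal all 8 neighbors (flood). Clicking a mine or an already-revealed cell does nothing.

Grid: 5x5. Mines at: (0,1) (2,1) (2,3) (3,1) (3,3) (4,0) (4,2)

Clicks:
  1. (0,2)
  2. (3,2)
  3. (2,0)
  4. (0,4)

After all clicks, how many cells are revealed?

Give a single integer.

Click 1 (0,2) count=1: revealed 1 new [(0,2)] -> total=1
Click 2 (3,2) count=5: revealed 1 new [(3,2)] -> total=2
Click 3 (2,0) count=2: revealed 1 new [(2,0)] -> total=3
Click 4 (0,4) count=0: revealed 5 new [(0,3) (0,4) (1,2) (1,3) (1,4)] -> total=8

Answer: 8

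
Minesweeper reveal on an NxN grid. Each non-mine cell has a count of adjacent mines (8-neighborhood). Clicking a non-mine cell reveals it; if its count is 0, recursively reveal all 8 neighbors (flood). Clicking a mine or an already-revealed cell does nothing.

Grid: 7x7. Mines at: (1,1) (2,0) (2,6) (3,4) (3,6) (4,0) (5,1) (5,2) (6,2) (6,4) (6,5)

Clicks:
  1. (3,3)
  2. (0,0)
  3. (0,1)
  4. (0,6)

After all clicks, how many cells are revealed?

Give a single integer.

Answer: 17

Derivation:
Click 1 (3,3) count=1: revealed 1 new [(3,3)] -> total=1
Click 2 (0,0) count=1: revealed 1 new [(0,0)] -> total=2
Click 3 (0,1) count=1: revealed 1 new [(0,1)] -> total=3
Click 4 (0,6) count=0: revealed 14 new [(0,2) (0,3) (0,4) (0,5) (0,6) (1,2) (1,3) (1,4) (1,5) (1,6) (2,2) (2,3) (2,4) (2,5)] -> total=17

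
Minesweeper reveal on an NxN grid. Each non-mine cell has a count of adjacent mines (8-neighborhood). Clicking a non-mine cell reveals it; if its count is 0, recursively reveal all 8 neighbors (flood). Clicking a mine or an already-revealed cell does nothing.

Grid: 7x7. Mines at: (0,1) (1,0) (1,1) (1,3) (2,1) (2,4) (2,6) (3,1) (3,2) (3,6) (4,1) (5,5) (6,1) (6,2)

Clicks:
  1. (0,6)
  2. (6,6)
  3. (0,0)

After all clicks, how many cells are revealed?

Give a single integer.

Answer: 8

Derivation:
Click 1 (0,6) count=0: revealed 6 new [(0,4) (0,5) (0,6) (1,4) (1,5) (1,6)] -> total=6
Click 2 (6,6) count=1: revealed 1 new [(6,6)] -> total=7
Click 3 (0,0) count=3: revealed 1 new [(0,0)] -> total=8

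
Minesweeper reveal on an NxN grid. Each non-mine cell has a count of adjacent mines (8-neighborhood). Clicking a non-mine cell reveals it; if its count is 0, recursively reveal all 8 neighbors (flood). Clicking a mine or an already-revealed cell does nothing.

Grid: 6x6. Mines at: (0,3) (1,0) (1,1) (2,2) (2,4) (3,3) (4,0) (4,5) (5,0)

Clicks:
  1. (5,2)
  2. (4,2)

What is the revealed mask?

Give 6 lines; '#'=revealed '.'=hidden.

Answer: ......
......
......
......
.####.
.####.

Derivation:
Click 1 (5,2) count=0: revealed 8 new [(4,1) (4,2) (4,3) (4,4) (5,1) (5,2) (5,3) (5,4)] -> total=8
Click 2 (4,2) count=1: revealed 0 new [(none)] -> total=8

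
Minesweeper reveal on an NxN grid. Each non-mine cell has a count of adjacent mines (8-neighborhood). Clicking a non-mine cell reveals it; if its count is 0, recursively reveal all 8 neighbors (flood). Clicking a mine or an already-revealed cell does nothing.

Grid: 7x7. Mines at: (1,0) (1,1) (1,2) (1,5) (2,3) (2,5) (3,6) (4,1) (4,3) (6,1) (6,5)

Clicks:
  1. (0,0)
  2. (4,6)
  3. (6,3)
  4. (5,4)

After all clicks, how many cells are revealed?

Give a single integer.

Answer: 8

Derivation:
Click 1 (0,0) count=2: revealed 1 new [(0,0)] -> total=1
Click 2 (4,6) count=1: revealed 1 new [(4,6)] -> total=2
Click 3 (6,3) count=0: revealed 6 new [(5,2) (5,3) (5,4) (6,2) (6,3) (6,4)] -> total=8
Click 4 (5,4) count=2: revealed 0 new [(none)] -> total=8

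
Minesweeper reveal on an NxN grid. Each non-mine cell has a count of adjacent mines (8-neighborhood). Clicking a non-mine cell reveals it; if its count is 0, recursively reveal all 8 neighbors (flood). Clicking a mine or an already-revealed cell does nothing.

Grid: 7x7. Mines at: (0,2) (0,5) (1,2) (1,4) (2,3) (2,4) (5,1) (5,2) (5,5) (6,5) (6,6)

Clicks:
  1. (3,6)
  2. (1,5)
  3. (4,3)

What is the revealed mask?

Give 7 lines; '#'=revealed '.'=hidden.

Answer: .......
.....##
.....##
.....##
...#.##
.......
.......

Derivation:
Click 1 (3,6) count=0: revealed 8 new [(1,5) (1,6) (2,5) (2,6) (3,5) (3,6) (4,5) (4,6)] -> total=8
Click 2 (1,5) count=3: revealed 0 new [(none)] -> total=8
Click 3 (4,3) count=1: revealed 1 new [(4,3)] -> total=9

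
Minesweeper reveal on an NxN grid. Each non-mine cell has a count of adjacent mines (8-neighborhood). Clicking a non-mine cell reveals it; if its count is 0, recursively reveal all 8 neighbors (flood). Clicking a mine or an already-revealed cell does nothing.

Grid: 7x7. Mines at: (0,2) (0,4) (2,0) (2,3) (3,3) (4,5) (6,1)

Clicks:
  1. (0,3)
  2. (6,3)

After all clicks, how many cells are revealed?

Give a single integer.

Answer: 14

Derivation:
Click 1 (0,3) count=2: revealed 1 new [(0,3)] -> total=1
Click 2 (6,3) count=0: revealed 13 new [(4,2) (4,3) (4,4) (5,2) (5,3) (5,4) (5,5) (5,6) (6,2) (6,3) (6,4) (6,5) (6,6)] -> total=14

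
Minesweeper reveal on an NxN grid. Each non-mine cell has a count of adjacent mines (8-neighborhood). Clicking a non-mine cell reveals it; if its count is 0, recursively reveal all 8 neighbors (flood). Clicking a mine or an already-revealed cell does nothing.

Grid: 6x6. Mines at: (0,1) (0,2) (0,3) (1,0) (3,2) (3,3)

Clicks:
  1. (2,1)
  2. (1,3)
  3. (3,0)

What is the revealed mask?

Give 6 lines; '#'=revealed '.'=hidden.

Answer: ....##
...###
##..##
##..##
######
######

Derivation:
Click 1 (2,1) count=2: revealed 1 new [(2,1)] -> total=1
Click 2 (1,3) count=2: revealed 1 new [(1,3)] -> total=2
Click 3 (3,0) count=0: revealed 23 new [(0,4) (0,5) (1,4) (1,5) (2,0) (2,4) (2,5) (3,0) (3,1) (3,4) (3,5) (4,0) (4,1) (4,2) (4,3) (4,4) (4,5) (5,0) (5,1) (5,2) (5,3) (5,4) (5,5)] -> total=25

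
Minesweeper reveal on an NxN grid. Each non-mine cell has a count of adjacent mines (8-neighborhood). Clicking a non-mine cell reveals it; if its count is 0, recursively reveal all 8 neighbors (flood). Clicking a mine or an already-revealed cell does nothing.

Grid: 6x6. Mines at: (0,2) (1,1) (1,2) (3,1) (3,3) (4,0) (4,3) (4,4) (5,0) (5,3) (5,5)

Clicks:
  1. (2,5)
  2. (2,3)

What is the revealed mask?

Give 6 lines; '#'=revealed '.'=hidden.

Click 1 (2,5) count=0: revealed 11 new [(0,3) (0,4) (0,5) (1,3) (1,4) (1,5) (2,3) (2,4) (2,5) (3,4) (3,5)] -> total=11
Click 2 (2,3) count=2: revealed 0 new [(none)] -> total=11

Answer: ...###
...###
...###
....##
......
......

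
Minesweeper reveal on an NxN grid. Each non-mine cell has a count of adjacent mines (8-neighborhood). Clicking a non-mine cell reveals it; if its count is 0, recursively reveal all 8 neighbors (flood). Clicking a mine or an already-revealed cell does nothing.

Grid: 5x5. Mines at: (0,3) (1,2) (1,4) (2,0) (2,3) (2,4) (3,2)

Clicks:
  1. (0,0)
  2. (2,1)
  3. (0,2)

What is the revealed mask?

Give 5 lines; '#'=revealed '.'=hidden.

Answer: ###..
##...
.#...
.....
.....

Derivation:
Click 1 (0,0) count=0: revealed 4 new [(0,0) (0,1) (1,0) (1,1)] -> total=4
Click 2 (2,1) count=3: revealed 1 new [(2,1)] -> total=5
Click 3 (0,2) count=2: revealed 1 new [(0,2)] -> total=6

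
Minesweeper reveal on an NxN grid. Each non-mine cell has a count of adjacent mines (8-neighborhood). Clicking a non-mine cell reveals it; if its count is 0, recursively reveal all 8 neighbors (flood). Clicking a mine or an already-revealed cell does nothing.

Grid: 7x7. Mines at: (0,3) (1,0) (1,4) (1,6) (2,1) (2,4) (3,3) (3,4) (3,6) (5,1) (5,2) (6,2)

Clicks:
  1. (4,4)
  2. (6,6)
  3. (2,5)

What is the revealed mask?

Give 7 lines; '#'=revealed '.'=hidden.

Click 1 (4,4) count=2: revealed 1 new [(4,4)] -> total=1
Click 2 (6,6) count=0: revealed 11 new [(4,3) (4,5) (4,6) (5,3) (5,4) (5,5) (5,6) (6,3) (6,4) (6,5) (6,6)] -> total=12
Click 3 (2,5) count=5: revealed 1 new [(2,5)] -> total=13

Answer: .......
.......
.....#.
.......
...####
...####
...####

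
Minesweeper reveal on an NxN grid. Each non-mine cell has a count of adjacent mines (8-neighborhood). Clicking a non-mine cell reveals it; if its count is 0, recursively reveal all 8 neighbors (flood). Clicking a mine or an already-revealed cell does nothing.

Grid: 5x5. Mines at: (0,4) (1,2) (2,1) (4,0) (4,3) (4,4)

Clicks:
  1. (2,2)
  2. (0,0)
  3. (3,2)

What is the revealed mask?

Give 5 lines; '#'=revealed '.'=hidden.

Answer: ##...
##...
..#..
..#..
.....

Derivation:
Click 1 (2,2) count=2: revealed 1 new [(2,2)] -> total=1
Click 2 (0,0) count=0: revealed 4 new [(0,0) (0,1) (1,0) (1,1)] -> total=5
Click 3 (3,2) count=2: revealed 1 new [(3,2)] -> total=6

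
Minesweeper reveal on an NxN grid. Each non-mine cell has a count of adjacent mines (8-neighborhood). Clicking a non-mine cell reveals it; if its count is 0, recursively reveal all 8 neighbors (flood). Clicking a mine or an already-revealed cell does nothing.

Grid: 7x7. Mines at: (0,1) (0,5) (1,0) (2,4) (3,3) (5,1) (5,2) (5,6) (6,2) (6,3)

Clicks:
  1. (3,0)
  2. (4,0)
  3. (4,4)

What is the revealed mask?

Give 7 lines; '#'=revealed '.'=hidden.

Answer: .......
.......
###....
###....
###.#..
.......
.......

Derivation:
Click 1 (3,0) count=0: revealed 9 new [(2,0) (2,1) (2,2) (3,0) (3,1) (3,2) (4,0) (4,1) (4,2)] -> total=9
Click 2 (4,0) count=1: revealed 0 new [(none)] -> total=9
Click 3 (4,4) count=1: revealed 1 new [(4,4)] -> total=10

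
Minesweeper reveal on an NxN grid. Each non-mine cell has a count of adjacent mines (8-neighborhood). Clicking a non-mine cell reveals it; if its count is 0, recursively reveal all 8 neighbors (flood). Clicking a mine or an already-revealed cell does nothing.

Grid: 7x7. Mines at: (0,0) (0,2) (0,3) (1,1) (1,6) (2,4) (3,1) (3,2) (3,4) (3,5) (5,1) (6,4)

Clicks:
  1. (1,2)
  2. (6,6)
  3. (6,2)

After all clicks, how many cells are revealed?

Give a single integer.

Click 1 (1,2) count=3: revealed 1 new [(1,2)] -> total=1
Click 2 (6,6) count=0: revealed 6 new [(4,5) (4,6) (5,5) (5,6) (6,5) (6,6)] -> total=7
Click 3 (6,2) count=1: revealed 1 new [(6,2)] -> total=8

Answer: 8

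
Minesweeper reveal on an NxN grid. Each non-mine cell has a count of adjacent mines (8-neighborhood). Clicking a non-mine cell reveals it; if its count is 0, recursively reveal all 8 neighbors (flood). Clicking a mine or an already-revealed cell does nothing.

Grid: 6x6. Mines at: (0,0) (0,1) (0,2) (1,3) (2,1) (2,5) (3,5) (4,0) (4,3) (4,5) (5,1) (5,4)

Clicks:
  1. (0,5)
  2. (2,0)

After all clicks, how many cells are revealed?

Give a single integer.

Answer: 5

Derivation:
Click 1 (0,5) count=0: revealed 4 new [(0,4) (0,5) (1,4) (1,5)] -> total=4
Click 2 (2,0) count=1: revealed 1 new [(2,0)] -> total=5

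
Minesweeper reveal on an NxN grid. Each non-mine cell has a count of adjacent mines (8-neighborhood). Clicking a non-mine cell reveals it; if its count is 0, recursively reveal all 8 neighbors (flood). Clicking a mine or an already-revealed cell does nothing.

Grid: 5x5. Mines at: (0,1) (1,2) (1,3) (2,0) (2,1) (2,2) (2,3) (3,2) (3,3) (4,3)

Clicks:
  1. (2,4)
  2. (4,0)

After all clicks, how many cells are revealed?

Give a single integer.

Answer: 5

Derivation:
Click 1 (2,4) count=3: revealed 1 new [(2,4)] -> total=1
Click 2 (4,0) count=0: revealed 4 new [(3,0) (3,1) (4,0) (4,1)] -> total=5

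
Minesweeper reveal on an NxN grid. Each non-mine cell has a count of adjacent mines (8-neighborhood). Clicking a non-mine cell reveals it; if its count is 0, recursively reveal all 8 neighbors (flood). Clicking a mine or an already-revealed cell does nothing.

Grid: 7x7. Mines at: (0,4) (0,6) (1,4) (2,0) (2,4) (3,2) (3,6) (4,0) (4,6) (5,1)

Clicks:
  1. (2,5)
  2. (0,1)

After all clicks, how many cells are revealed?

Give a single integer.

Answer: 12

Derivation:
Click 1 (2,5) count=3: revealed 1 new [(2,5)] -> total=1
Click 2 (0,1) count=0: revealed 11 new [(0,0) (0,1) (0,2) (0,3) (1,0) (1,1) (1,2) (1,3) (2,1) (2,2) (2,3)] -> total=12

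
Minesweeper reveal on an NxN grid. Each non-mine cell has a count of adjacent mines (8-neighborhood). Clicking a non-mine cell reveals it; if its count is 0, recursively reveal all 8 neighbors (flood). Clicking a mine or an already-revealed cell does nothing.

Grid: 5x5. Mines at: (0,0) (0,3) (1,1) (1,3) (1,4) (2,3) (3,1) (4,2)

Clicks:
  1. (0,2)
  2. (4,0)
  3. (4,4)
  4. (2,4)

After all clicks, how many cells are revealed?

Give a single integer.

Click 1 (0,2) count=3: revealed 1 new [(0,2)] -> total=1
Click 2 (4,0) count=1: revealed 1 new [(4,0)] -> total=2
Click 3 (4,4) count=0: revealed 4 new [(3,3) (3,4) (4,3) (4,4)] -> total=6
Click 4 (2,4) count=3: revealed 1 new [(2,4)] -> total=7

Answer: 7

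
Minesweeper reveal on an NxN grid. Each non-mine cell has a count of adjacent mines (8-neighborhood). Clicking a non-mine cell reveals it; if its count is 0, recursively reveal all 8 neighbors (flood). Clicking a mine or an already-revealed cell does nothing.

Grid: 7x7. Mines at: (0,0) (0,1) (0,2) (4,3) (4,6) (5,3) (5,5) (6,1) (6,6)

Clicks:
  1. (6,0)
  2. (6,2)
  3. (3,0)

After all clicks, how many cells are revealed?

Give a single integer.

Answer: 33

Derivation:
Click 1 (6,0) count=1: revealed 1 new [(6,0)] -> total=1
Click 2 (6,2) count=2: revealed 1 new [(6,2)] -> total=2
Click 3 (3,0) count=0: revealed 31 new [(0,3) (0,4) (0,5) (0,6) (1,0) (1,1) (1,2) (1,3) (1,4) (1,5) (1,6) (2,0) (2,1) (2,2) (2,3) (2,4) (2,5) (2,6) (3,0) (3,1) (3,2) (3,3) (3,4) (3,5) (3,6) (4,0) (4,1) (4,2) (5,0) (5,1) (5,2)] -> total=33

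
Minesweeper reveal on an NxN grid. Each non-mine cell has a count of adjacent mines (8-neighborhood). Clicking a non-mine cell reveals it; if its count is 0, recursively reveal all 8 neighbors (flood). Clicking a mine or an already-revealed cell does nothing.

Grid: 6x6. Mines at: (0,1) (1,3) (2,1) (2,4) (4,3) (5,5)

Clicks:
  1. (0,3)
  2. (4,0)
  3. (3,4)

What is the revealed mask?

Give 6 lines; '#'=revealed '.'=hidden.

Answer: ...#..
......
......
###.#.
###...
###...

Derivation:
Click 1 (0,3) count=1: revealed 1 new [(0,3)] -> total=1
Click 2 (4,0) count=0: revealed 9 new [(3,0) (3,1) (3,2) (4,0) (4,1) (4,2) (5,0) (5,1) (5,2)] -> total=10
Click 3 (3,4) count=2: revealed 1 new [(3,4)] -> total=11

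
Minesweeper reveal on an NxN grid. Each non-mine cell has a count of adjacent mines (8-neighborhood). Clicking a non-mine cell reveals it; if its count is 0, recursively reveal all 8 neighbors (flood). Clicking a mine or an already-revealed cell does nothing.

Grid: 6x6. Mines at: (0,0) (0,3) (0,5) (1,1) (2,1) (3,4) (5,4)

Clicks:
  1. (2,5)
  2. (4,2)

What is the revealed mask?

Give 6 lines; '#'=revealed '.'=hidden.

Click 1 (2,5) count=1: revealed 1 new [(2,5)] -> total=1
Click 2 (4,2) count=0: revealed 12 new [(3,0) (3,1) (3,2) (3,3) (4,0) (4,1) (4,2) (4,3) (5,0) (5,1) (5,2) (5,3)] -> total=13

Answer: ......
......
.....#
####..
####..
####..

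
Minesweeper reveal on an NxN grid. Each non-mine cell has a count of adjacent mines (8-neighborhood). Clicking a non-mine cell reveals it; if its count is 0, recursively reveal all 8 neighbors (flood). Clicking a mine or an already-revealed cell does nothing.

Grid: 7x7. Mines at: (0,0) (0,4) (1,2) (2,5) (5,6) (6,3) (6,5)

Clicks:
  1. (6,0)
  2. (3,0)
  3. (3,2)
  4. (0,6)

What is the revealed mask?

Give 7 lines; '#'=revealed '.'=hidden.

Click 1 (6,0) count=0: revealed 28 new [(1,0) (1,1) (2,0) (2,1) (2,2) (2,3) (2,4) (3,0) (3,1) (3,2) (3,3) (3,4) (3,5) (4,0) (4,1) (4,2) (4,3) (4,4) (4,5) (5,0) (5,1) (5,2) (5,3) (5,4) (5,5) (6,0) (6,1) (6,2)] -> total=28
Click 2 (3,0) count=0: revealed 0 new [(none)] -> total=28
Click 3 (3,2) count=0: revealed 0 new [(none)] -> total=28
Click 4 (0,6) count=0: revealed 4 new [(0,5) (0,6) (1,5) (1,6)] -> total=32

Answer: .....##
##...##
#####..
######.
######.
######.
###....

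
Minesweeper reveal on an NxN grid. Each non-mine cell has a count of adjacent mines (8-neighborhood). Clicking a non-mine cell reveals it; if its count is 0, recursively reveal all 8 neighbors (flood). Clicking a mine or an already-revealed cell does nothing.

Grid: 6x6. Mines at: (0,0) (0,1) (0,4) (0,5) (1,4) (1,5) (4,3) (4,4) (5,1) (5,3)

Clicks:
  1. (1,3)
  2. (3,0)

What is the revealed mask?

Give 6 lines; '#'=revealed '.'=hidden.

Click 1 (1,3) count=2: revealed 1 new [(1,3)] -> total=1
Click 2 (3,0) count=0: revealed 14 new [(1,0) (1,1) (1,2) (2,0) (2,1) (2,2) (2,3) (3,0) (3,1) (3,2) (3,3) (4,0) (4,1) (4,2)] -> total=15

Answer: ......
####..
####..
####..
###...
......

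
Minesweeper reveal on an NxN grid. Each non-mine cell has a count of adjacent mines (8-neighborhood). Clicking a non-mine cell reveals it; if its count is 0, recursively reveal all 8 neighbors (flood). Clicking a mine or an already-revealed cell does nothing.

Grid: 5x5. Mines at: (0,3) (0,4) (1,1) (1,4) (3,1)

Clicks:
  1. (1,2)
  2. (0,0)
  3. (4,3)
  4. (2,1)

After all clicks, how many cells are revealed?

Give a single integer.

Answer: 12

Derivation:
Click 1 (1,2) count=2: revealed 1 new [(1,2)] -> total=1
Click 2 (0,0) count=1: revealed 1 new [(0,0)] -> total=2
Click 3 (4,3) count=0: revealed 9 new [(2,2) (2,3) (2,4) (3,2) (3,3) (3,4) (4,2) (4,3) (4,4)] -> total=11
Click 4 (2,1) count=2: revealed 1 new [(2,1)] -> total=12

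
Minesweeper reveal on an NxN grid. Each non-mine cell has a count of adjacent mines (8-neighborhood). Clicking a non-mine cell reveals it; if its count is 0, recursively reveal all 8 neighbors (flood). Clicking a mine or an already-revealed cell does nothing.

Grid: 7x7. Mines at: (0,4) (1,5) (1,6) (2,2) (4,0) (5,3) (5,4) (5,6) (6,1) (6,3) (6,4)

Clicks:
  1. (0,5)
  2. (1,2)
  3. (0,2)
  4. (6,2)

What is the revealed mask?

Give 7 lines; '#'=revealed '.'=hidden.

Answer: ####.#.
####...
##.....
##.....
.......
.......
..#....

Derivation:
Click 1 (0,5) count=3: revealed 1 new [(0,5)] -> total=1
Click 2 (1,2) count=1: revealed 1 new [(1,2)] -> total=2
Click 3 (0,2) count=0: revealed 11 new [(0,0) (0,1) (0,2) (0,3) (1,0) (1,1) (1,3) (2,0) (2,1) (3,0) (3,1)] -> total=13
Click 4 (6,2) count=3: revealed 1 new [(6,2)] -> total=14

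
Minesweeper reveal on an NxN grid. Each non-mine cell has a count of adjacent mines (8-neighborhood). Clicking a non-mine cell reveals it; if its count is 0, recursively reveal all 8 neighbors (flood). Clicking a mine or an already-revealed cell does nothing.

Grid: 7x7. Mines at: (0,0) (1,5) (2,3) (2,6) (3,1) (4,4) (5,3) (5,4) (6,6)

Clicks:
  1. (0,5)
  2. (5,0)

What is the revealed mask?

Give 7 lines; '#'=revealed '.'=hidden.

Answer: .....#.
.......
.......
.......
###....
###....
###....

Derivation:
Click 1 (0,5) count=1: revealed 1 new [(0,5)] -> total=1
Click 2 (5,0) count=0: revealed 9 new [(4,0) (4,1) (4,2) (5,0) (5,1) (5,2) (6,0) (6,1) (6,2)] -> total=10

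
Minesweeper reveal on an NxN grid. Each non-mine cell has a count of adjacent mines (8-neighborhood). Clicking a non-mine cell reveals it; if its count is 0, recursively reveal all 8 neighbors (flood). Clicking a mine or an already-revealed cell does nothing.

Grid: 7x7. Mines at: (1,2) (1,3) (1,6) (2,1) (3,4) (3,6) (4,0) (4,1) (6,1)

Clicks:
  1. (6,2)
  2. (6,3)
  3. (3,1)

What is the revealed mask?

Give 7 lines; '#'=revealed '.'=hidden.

Answer: .......
.......
.......
.#.....
..#####
..#####
..#####

Derivation:
Click 1 (6,2) count=1: revealed 1 new [(6,2)] -> total=1
Click 2 (6,3) count=0: revealed 14 new [(4,2) (4,3) (4,4) (4,5) (4,6) (5,2) (5,3) (5,4) (5,5) (5,6) (6,3) (6,4) (6,5) (6,6)] -> total=15
Click 3 (3,1) count=3: revealed 1 new [(3,1)] -> total=16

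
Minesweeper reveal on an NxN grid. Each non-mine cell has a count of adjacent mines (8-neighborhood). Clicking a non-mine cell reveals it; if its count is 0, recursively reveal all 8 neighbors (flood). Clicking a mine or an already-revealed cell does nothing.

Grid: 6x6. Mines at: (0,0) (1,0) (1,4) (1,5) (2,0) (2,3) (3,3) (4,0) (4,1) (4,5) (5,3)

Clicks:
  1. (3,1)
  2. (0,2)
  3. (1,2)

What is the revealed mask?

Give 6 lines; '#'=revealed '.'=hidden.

Answer: .###..
.###..
......
.#....
......
......

Derivation:
Click 1 (3,1) count=3: revealed 1 new [(3,1)] -> total=1
Click 2 (0,2) count=0: revealed 6 new [(0,1) (0,2) (0,3) (1,1) (1,2) (1,3)] -> total=7
Click 3 (1,2) count=1: revealed 0 new [(none)] -> total=7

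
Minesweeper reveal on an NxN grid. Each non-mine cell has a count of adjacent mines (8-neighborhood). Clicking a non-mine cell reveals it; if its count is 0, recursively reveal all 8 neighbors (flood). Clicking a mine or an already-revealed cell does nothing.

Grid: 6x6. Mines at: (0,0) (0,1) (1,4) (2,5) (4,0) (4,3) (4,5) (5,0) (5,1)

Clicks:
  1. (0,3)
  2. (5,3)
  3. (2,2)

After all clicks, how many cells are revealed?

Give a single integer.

Click 1 (0,3) count=1: revealed 1 new [(0,3)] -> total=1
Click 2 (5,3) count=1: revealed 1 new [(5,3)] -> total=2
Click 3 (2,2) count=0: revealed 12 new [(1,0) (1,1) (1,2) (1,3) (2,0) (2,1) (2,2) (2,3) (3,0) (3,1) (3,2) (3,3)] -> total=14

Answer: 14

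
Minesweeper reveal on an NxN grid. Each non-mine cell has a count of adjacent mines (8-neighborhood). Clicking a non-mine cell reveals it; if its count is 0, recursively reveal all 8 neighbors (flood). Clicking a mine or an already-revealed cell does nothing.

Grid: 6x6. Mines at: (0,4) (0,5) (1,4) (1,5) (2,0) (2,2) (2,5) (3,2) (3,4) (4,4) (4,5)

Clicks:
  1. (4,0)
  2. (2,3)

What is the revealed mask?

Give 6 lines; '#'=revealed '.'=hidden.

Click 1 (4,0) count=0: revealed 10 new [(3,0) (3,1) (4,0) (4,1) (4,2) (4,3) (5,0) (5,1) (5,2) (5,3)] -> total=10
Click 2 (2,3) count=4: revealed 1 new [(2,3)] -> total=11

Answer: ......
......
...#..
##....
####..
####..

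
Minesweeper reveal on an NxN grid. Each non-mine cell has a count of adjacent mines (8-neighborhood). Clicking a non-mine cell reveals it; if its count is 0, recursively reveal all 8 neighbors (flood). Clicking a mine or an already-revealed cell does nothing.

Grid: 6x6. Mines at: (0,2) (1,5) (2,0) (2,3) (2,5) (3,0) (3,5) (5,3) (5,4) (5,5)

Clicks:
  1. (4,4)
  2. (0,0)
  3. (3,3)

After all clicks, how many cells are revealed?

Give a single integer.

Answer: 6

Derivation:
Click 1 (4,4) count=4: revealed 1 new [(4,4)] -> total=1
Click 2 (0,0) count=0: revealed 4 new [(0,0) (0,1) (1,0) (1,1)] -> total=5
Click 3 (3,3) count=1: revealed 1 new [(3,3)] -> total=6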